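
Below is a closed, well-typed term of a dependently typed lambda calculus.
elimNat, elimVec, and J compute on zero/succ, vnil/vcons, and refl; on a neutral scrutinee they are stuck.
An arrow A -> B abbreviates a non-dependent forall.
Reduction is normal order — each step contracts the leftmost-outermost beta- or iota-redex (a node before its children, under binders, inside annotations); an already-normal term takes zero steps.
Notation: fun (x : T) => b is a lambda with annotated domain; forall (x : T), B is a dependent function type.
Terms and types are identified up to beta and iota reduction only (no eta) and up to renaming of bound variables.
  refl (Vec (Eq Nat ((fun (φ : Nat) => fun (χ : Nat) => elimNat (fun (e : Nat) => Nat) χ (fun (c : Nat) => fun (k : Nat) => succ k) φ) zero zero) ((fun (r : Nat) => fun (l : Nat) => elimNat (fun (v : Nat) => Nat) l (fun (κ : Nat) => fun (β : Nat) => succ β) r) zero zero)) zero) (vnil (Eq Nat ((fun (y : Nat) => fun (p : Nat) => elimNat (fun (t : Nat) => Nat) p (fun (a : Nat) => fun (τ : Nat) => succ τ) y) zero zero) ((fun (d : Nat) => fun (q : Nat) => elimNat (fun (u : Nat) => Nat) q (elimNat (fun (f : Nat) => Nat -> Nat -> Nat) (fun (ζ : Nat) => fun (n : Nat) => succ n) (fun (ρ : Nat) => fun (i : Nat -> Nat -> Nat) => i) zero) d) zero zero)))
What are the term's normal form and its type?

reduced normal form:
  refl (Vec (Eq Nat zero zero) zero) (vnil (Eq Nat zero zero))
inferred type:
  Eq (Vec (Eq Nat zero zero) zero) (vnil (Eq Nat zero zero)) (vnil (Eq Nat zero zero))
observation: the leftmost-outermost redex is a beta-redex, and normalization takes 12 steps.


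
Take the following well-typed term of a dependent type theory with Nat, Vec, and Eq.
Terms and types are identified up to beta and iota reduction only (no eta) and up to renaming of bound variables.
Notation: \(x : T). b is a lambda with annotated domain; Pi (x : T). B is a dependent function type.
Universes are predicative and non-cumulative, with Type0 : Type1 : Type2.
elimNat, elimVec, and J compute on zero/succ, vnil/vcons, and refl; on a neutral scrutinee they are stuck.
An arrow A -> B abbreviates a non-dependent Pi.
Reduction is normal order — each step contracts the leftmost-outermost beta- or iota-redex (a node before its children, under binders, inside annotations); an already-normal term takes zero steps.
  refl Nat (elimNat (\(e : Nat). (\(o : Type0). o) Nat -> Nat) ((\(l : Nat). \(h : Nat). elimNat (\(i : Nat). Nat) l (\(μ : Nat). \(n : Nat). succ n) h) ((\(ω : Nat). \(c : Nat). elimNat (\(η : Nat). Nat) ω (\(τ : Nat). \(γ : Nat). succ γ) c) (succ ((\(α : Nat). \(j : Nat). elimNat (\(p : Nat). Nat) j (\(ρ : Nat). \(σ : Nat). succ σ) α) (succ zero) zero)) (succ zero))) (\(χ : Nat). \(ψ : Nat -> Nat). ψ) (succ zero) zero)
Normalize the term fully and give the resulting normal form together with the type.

reduced normal form:
  refl Nat (succ (succ (succ zero)))
the term's type:
  Eq Nat (succ (succ (succ zero))) (succ (succ (succ zero)))


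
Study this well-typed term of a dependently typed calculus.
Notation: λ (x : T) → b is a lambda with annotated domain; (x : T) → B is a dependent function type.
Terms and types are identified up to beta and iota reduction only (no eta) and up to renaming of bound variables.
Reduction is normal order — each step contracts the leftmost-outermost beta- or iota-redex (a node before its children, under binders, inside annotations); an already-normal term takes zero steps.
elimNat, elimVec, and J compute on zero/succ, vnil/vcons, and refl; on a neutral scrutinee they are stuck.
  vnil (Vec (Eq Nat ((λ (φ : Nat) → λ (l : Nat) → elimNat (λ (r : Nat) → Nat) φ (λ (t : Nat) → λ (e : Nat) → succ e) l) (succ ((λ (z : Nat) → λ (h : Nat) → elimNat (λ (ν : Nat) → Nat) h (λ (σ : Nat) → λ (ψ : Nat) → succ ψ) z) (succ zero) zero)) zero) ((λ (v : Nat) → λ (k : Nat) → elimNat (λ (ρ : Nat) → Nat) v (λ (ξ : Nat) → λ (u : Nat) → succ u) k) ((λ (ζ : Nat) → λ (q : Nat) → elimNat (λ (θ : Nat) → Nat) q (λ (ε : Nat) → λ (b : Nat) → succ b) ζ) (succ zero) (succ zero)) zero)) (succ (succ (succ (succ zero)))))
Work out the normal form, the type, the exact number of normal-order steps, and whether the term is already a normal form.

resulting normal form:
  vnil (Vec (Eq Nat (succ (succ zero)) (succ (succ zero))) (succ (succ (succ (succ zero)))))
type:
  Vec (Vec (Eq Nat (succ (succ zero)) (succ (succ zero))) (succ (succ (succ (succ zero))))) zero
reduction steps (normal order): 18
already normal: no
first redex: a beta-redex


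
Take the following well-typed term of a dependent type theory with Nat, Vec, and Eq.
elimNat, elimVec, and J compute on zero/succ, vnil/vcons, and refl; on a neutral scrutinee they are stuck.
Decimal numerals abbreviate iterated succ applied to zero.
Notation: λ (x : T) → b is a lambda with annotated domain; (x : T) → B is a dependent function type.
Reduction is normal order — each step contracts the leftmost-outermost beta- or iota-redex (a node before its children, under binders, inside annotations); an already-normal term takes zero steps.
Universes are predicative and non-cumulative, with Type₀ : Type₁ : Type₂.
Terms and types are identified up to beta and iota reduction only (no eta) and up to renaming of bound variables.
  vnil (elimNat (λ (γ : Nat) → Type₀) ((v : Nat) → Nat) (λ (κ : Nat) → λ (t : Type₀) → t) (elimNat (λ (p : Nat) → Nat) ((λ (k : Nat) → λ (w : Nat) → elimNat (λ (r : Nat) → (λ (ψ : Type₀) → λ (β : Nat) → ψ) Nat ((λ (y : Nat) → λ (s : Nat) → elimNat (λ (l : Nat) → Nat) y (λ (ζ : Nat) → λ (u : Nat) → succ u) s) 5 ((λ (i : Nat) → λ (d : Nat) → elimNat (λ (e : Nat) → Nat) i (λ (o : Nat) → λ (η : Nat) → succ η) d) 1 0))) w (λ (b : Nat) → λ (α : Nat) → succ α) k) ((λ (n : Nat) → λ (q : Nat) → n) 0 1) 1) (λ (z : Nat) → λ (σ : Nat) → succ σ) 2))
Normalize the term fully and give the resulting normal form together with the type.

normal form:
  vnil ((γ : Nat) → Nat)
the term's type:
  Vec ((γ : Nat) → Nat) 0


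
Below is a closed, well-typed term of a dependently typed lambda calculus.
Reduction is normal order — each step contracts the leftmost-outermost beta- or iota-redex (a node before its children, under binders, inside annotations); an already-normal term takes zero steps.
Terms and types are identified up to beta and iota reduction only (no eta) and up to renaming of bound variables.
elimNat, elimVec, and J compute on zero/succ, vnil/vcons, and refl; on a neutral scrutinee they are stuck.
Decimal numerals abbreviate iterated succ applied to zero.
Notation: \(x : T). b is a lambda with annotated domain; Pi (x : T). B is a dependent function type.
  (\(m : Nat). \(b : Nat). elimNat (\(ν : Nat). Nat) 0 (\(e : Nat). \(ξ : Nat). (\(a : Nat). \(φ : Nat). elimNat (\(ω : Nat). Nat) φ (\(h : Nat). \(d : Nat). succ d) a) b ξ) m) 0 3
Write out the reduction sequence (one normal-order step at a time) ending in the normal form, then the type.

normal-order reduction sequence:
  (\(m : Nat). \(b : Nat). elimNat (\(ν : Nat). Nat) 0 (\(e : Nat). \(ξ : Nat). (\(a : Nat). \(φ : Nat). elimNat (\(ω : Nat). Nat) φ (\(h : Nat). \(d : Nat). succ d) a) b ξ) m) 0 3
  ~> (\(m : Nat). elimNat (\(b : Nat). Nat) 0 (\(ν : Nat). \(e : Nat). (\(ξ : Nat). \(a : Nat). elimNat (\(φ : Nat). Nat) a (\(ω : Nat). \(h : Nat). succ h) ξ) m e) 0) 3
  ~> elimNat (\(m : Nat). Nat) 0 (\(b : Nat). \(ν : Nat). (\(e : Nat). \(ξ : Nat). elimNat (\(a : Nat). Nat) ξ (\(φ : Nat). \(ω : Nat). succ ω) e) 3 ν) 0
  ~> 0
inferred type:
  Nat


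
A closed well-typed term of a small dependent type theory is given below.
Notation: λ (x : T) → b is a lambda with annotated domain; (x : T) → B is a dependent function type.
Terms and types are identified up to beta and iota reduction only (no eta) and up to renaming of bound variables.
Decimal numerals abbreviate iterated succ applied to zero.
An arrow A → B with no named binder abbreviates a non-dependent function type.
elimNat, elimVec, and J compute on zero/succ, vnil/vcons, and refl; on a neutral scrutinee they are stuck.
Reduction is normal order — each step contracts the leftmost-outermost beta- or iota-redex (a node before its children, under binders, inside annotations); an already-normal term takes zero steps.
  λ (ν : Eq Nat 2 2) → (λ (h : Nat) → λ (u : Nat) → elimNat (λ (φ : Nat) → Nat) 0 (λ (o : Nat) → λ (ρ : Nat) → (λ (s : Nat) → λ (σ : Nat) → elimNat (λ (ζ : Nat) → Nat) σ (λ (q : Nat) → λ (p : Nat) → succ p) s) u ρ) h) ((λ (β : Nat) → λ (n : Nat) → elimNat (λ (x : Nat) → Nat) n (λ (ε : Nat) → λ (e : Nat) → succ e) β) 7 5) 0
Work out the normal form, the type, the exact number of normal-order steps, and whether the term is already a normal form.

resulting normal form:
  λ (ν : Eq Nat 2 2) → 0
type:
  Eq Nat 2 2 → Nat
steps to reach normal form (normal order): 66
already normal: no
first redex: a beta-redex


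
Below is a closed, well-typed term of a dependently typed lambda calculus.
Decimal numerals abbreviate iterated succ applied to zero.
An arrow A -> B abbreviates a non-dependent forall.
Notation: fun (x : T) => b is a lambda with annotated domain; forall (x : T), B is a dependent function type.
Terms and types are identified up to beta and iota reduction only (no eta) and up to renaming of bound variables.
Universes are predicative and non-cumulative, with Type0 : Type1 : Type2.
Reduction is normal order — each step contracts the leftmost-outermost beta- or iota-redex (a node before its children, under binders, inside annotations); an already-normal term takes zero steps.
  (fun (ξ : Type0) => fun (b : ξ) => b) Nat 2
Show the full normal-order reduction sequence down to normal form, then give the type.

normal-order reduction sequence:
  (fun (ξ : Type0) => fun (b : ξ) => b) Nat 2
  ~> (fun (ξ : Nat) => ξ) 2
  ~> 2
the term's type:
  Nat


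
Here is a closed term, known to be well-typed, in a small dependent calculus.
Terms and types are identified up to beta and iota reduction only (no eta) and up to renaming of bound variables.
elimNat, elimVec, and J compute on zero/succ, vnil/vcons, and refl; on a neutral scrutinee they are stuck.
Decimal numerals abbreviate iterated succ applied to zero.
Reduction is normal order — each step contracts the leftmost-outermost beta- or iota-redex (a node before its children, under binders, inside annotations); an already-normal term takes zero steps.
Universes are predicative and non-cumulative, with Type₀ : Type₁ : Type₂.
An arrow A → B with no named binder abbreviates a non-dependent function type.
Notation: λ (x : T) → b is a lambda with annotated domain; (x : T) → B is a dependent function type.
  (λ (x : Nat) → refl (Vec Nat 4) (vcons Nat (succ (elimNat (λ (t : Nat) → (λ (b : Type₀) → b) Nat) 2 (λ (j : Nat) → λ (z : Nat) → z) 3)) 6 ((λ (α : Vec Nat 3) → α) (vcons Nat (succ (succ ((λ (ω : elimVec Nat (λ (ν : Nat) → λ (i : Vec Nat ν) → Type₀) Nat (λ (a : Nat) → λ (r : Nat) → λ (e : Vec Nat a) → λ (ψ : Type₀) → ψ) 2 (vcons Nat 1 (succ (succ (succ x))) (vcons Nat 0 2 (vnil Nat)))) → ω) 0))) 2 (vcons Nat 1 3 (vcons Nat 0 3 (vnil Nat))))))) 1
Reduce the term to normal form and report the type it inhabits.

resulting normal form:
  refl (Vec Nat 4) (vcons Nat 3 6 (vcons Nat 2 2 (vcons Nat 1 3 (vcons Nat 0 3 (vnil Nat)))))
inferred type:
  Eq (Vec Nat 4) (vcons Nat 3 6 (vcons Nat 2 2 (vcons Nat 1 3 (vcons Nat 0 3 (vnil Nat))))) (vcons Nat 3 6 (vcons Nat 2 2 (vcons Nat 1 3 (vcons Nat 0 3 (vnil Nat)))))
observation: contracting a beta-redex first, the term normalizes in 13 steps.


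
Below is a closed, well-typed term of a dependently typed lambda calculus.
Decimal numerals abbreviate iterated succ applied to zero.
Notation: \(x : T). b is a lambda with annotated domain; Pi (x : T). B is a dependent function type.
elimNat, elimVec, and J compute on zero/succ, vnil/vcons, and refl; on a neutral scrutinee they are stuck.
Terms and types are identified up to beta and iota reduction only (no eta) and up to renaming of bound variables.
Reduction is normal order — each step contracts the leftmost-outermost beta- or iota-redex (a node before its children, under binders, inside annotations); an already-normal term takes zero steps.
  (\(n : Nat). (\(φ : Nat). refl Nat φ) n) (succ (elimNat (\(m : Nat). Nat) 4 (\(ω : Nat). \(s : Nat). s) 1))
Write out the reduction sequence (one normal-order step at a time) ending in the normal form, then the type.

normal-order reduction:
  (\(n : Nat). (\(φ : Nat). refl Nat φ) n) (succ (elimNat (\(m : Nat). Nat) 4 (\(ω : Nat). \(s : Nat). s) 1))
  ~> (\(n : Nat). refl Nat n) (succ (elimNat (\(φ : Nat). Nat) 4 (\(m : Nat). \(ω : Nat). ω) 1))
  ~> refl Nat (succ (elimNat (\(n : Nat). Nat) 4 (\(φ : Nat). \(m : Nat). m) 1))
  ~> refl Nat (succ ((\(n : Nat). \(φ : Nat). φ) 0 (elimNat (\(m : Nat). Nat) 4 (\(ω : Nat). \(s : Nat). s) 0)))
  ~> refl Nat (succ ((\(n : Nat). n) (elimNat (\(φ : Nat). Nat) 4 (\(m : Nat). \(ω : Nat). ω) 0)))
  ~> refl Nat (succ (elimNat (\(n : Nat). Nat) 4 (\(φ : Nat). \(m : Nat). m) 0))
  ~> refl Nat 5
type:
  Eq Nat 5 5


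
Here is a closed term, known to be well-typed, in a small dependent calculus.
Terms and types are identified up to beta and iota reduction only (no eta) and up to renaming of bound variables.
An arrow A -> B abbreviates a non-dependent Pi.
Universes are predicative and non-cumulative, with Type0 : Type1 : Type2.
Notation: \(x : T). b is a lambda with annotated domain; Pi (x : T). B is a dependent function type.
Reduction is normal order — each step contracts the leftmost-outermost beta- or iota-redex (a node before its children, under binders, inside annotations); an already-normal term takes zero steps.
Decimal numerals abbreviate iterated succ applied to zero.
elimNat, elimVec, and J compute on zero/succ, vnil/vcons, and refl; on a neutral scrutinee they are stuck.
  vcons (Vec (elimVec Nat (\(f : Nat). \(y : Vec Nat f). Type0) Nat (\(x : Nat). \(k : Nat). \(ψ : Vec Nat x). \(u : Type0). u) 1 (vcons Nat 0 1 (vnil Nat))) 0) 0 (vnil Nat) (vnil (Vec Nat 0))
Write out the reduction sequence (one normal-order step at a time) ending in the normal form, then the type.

reduction (normal order):
  vcons (Vec (elimVec Nat (\(f : Nat). \(y : Vec Nat f). Type0) Nat (\(x : Nat). \(k : Nat). \(ψ : Vec Nat x). \(u : Type0). u) 1 (vcons Nat 0 1 (vnil Nat))) 0) 0 (vnil Nat) (vnil (Vec Nat 0))
  ~> vcons (Vec ((\(f : Nat). \(y : Nat). \(x : Vec Nat f). \(k : Type0). k) 0 1 (vnil Nat) (elimVec Nat (\(ψ : Nat). \(u : Vec Nat ψ). Type0) Nat (\(n : Nat). \(τ : Nat). \(φ : Vec Nat n). \(o : Type0). o) 0 (vnil Nat))) 0) 0 (vnil Nat) (vnil (Vec Nat 0))
  ~> vcons (Vec ((\(f : Nat). \(y : Vec Nat 0). \(x : Type0). x) 1 (vnil Nat) (elimVec Nat (\(k : Nat). \(ψ : Vec Nat k). Type0) Nat (\(u : Nat). \(n : Nat). \(τ : Vec Nat u). \(φ : Type0). φ) 0 (vnil Nat))) 0) 0 (vnil Nat) (vnil (Vec Nat 0))
  ~> vcons (Vec ((\(f : Vec Nat 0). \(y : Type0). y) (vnil Nat) (elimVec Nat (\(x : Nat). \(k : Vec Nat x). Type0) Nat (\(ψ : Nat). \(u : Nat). \(n : Vec Nat ψ). \(τ : Type0). τ) 0 (vnil Nat))) 0) 0 (vnil Nat) (vnil (Vec Nat 0))
  ~> vcons (Vec ((\(f : Type0). f) (elimVec Nat (\(y : Nat). \(x : Vec Nat y). Type0) Nat (\(k : Nat). \(ψ : Nat). \(u : Vec Nat k). \(n : Type0). n) 0 (vnil Nat))) 0) 0 (vnil Nat) (vnil (Vec Nat 0))
  ~> vcons (Vec (elimVec Nat (\(f : Nat). \(y : Vec Nat f). Type0) Nat (\(x : Nat). \(k : Nat). \(ψ : Vec Nat x). \(u : Type0). u) 0 (vnil Nat)) 0) 0 (vnil Nat) (vnil (Vec Nat 0))
  ~> vcons (Vec Nat 0) 0 (vnil Nat) (vnil (Vec Nat 0))
the term's type:
  Vec (Vec Nat 0) 1


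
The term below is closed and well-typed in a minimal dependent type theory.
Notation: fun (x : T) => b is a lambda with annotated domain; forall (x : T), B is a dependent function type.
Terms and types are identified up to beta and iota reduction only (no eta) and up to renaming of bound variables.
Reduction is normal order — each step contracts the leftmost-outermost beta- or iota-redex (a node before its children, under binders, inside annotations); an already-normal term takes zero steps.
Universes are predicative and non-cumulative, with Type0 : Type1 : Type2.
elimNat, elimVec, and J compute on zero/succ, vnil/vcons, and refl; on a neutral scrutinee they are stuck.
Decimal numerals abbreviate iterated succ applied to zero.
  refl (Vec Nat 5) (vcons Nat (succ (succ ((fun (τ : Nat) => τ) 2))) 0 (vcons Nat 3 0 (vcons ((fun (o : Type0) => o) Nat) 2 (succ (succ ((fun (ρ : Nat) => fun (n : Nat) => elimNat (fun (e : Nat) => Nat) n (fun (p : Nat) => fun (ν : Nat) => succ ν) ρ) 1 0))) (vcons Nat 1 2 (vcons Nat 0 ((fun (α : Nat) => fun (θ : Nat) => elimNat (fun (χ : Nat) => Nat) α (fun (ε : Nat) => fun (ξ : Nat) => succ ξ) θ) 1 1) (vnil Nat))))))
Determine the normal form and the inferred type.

reduced normal form:
  refl (Vec Nat 5) (vcons Nat 4 0 (vcons Nat 3 0 (vcons Nat 2 3 (vcons Nat 1 2 (vcons Nat 0 2 (vnil Nat))))))
inferred type:
  Eq (Vec Nat 5) (vcons Nat 4 0 (vcons Nat 3 0 (vcons Nat 2 3 (vcons Nat 1 2 (vcons Nat 0 2 (vnil Nat)))))) (vcons Nat 4 0 (vcons Nat 3 0 (vcons Nat 2 3 (vcons Nat 1 2 (vcons Nat 0 2 (vnil Nat))))))


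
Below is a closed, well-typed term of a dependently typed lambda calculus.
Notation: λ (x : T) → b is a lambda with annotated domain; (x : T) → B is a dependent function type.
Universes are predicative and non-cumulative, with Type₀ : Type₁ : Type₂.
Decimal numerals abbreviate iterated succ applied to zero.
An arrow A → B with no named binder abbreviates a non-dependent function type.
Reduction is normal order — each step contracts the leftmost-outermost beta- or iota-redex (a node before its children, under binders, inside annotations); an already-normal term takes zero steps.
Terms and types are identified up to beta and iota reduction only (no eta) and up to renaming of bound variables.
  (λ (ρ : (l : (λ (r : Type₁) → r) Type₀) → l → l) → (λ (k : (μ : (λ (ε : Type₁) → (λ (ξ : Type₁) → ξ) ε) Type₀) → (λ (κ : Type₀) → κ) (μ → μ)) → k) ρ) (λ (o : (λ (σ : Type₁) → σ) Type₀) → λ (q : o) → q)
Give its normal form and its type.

reduced normal form:
  λ (ρ : Type₀) → λ (l : ρ) → l
inferred type:
  (ρ : Type₀) → ρ → ρ
observation: contracting a beta-redex first, the term normalizes in 3 steps.


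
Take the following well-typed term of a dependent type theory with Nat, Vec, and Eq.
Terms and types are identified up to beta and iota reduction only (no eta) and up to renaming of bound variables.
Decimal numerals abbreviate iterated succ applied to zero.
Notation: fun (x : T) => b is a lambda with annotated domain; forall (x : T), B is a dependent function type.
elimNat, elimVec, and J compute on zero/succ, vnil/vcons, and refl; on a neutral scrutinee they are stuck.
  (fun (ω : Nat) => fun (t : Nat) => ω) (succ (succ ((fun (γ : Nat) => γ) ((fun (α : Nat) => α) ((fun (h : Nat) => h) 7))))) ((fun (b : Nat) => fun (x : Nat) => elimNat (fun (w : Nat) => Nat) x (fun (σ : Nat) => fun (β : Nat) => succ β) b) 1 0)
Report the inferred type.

inferred type:
  Nat


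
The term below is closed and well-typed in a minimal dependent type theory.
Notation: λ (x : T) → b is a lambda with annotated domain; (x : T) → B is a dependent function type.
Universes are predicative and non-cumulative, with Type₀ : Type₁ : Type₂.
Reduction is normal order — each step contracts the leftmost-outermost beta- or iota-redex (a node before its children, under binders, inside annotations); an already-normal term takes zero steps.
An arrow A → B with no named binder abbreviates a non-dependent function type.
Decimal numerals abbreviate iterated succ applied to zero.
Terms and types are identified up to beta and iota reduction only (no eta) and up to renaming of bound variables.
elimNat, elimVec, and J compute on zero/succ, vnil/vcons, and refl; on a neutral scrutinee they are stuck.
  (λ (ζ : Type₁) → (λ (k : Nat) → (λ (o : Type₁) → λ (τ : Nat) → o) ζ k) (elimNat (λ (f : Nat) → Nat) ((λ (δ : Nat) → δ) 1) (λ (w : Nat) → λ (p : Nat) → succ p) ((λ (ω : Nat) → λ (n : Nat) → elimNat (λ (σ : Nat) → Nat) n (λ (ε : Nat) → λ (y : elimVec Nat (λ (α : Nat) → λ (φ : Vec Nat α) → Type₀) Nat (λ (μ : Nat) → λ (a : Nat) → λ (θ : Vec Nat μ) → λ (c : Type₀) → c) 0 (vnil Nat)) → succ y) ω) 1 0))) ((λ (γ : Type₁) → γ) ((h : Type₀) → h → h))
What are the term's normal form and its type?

reduced normal form:
  (ζ : Type₀) → ζ → ζ
type:
  Type₁
observation: the leftmost-outermost redex is a beta-redex, and normalization takes 5 steps.


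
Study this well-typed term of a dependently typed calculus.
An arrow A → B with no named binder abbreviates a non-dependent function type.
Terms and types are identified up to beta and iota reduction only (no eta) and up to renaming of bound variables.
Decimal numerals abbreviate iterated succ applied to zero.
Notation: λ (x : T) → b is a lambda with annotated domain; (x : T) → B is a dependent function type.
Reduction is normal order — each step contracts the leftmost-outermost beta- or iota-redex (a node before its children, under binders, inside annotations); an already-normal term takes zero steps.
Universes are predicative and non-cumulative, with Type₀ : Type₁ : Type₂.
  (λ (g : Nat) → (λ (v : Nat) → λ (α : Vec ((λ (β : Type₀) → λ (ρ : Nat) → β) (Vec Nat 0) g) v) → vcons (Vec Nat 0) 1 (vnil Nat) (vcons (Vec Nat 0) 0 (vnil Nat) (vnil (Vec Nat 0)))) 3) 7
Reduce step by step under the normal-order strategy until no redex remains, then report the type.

normal-order reduction sequence:
  (λ (g : Nat) → (λ (v : Nat) → λ (α : Vec ((λ (β : Type₀) → λ (ρ : Nat) → β) (Vec Nat 0) g) v) → vcons (Vec Nat 0) 1 (vnil Nat) (vcons (Vec Nat 0) 0 (vnil Nat) (vnil (Vec Nat 0)))) 3) 7
  ~> (λ (g : Nat) → λ (v : Vec ((λ (α : Type₀) → λ (β : Nat) → α) (Vec Nat 0) 7) g) → vcons (Vec Nat 0) 1 (vnil Nat) (vcons (Vec Nat 0) 0 (vnil Nat) (vnil (Vec Nat 0)))) 3
  ~> λ (g : Vec ((λ (v : Type₀) → λ (α : Nat) → v) (Vec Nat 0) 7) 3) → vcons (Vec Nat 0) 1 (vnil Nat) (vcons (Vec Nat 0) 0 (vnil Nat) (vnil (Vec Nat 0)))
  ~> λ (g : Vec ((λ (v : Nat) → Vec Nat 0) 7) 3) → vcons (Vec Nat 0) 1 (vnil Nat) (vcons (Vec Nat 0) 0 (vnil Nat) (vnil (Vec Nat 0)))
  ~> λ (g : Vec (Vec Nat 0) 3) → vcons (Vec Nat 0) 1 (vnil Nat) (vcons (Vec Nat 0) 0 (vnil Nat) (vnil (Vec Nat 0)))
type:
  Vec (Vec Nat 0) 3 → Vec (Vec Nat 0) 2


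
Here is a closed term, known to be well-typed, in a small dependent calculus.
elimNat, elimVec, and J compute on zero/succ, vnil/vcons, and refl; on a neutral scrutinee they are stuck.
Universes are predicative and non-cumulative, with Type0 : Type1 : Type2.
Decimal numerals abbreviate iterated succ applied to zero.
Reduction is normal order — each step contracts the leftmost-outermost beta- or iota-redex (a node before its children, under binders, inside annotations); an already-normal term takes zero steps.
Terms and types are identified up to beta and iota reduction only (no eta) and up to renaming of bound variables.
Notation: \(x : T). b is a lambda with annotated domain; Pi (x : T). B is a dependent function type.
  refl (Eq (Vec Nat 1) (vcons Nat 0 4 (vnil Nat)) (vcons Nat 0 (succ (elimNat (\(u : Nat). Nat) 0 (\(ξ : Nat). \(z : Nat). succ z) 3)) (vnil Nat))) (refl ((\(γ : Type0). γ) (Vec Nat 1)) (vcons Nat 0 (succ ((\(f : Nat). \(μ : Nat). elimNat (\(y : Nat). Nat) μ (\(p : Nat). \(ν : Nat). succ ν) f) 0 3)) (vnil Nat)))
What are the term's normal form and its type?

normal form:
  refl (Eq (Vec Nat 1) (vcons Nat 0 4 (vnil Nat)) (vcons Nat 0 4 (vnil Nat))) (refl (Vec Nat 1) (vcons Nat 0 4 (vnil Nat)))
inferred type:
  Eq (Eq (Vec Nat 1) (vcons Nat 0 4 (vnil Nat)) (vcons Nat 0 4 (vnil Nat))) (refl (Vec Nat 1) (vcons Nat 0 4 (vnil Nat))) (refl (Vec Nat 1) (vcons Nat 0 4 (vnil Nat)))
observation: reduction starts at an elimNat iota-redex, and 14 normal-order steps reach the normal form.


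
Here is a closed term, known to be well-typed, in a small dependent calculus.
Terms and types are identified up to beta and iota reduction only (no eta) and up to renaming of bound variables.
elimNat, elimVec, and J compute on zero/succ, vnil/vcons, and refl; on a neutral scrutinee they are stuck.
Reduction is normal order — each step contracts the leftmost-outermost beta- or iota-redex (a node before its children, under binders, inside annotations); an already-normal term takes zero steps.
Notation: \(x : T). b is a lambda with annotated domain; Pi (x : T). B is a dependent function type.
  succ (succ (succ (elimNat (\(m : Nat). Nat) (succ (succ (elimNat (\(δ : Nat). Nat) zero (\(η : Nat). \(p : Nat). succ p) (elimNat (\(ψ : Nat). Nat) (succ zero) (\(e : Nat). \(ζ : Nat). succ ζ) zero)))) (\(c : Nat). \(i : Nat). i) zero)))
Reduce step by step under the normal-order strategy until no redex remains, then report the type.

normal-order reduction sequence:
  succ (succ (succ (elimNat (\(m : Nat). Nat) (succ (succ (elimNat (\(δ : Nat). Nat) zero (\(η : Nat). \(p : Nat). succ p) (elimNat (\(ψ : Nat). Nat) (succ zero) (\(e : Nat). \(ζ : Nat). succ ζ) zero)))) (\(c : Nat). \(i : Nat). i) zero)))
  ~> succ (succ (succ (succ (succ (elimNat (\(m : Nat). Nat) zero (\(δ : Nat). \(η : Nat). succ η) (elimNat (\(p : Nat). Nat) (succ zero) (\(ψ : Nat). \(e : Nat). succ e) zero))))))
  ~> succ (succ (succ (succ (succ (elimNat (\(m : Nat). Nat) zero (\(δ : Nat). \(η : Nat). succ η) (succ zero))))))
  ~> succ (succ (succ (succ (succ ((\(m : Nat). \(δ : Nat). succ δ) zero (elimNat (\(η : Nat). Nat) zero (\(p : Nat). \(ψ : Nat). succ ψ) zero))))))
  ~> succ (succ (succ (succ (succ ((\(m : Nat). succ m) (elimNat (\(δ : Nat). Nat) zero (\(η : Nat). \(p : Nat). succ p) zero))))))
  ~> succ (succ (succ (succ (succ (succ (elimNat (\(m : Nat). Nat) zero (\(δ : Nat). \(η : Nat). succ η) zero))))))
  ~> succ (succ (succ (succ (succ (succ zero)))))
type:
  Nat


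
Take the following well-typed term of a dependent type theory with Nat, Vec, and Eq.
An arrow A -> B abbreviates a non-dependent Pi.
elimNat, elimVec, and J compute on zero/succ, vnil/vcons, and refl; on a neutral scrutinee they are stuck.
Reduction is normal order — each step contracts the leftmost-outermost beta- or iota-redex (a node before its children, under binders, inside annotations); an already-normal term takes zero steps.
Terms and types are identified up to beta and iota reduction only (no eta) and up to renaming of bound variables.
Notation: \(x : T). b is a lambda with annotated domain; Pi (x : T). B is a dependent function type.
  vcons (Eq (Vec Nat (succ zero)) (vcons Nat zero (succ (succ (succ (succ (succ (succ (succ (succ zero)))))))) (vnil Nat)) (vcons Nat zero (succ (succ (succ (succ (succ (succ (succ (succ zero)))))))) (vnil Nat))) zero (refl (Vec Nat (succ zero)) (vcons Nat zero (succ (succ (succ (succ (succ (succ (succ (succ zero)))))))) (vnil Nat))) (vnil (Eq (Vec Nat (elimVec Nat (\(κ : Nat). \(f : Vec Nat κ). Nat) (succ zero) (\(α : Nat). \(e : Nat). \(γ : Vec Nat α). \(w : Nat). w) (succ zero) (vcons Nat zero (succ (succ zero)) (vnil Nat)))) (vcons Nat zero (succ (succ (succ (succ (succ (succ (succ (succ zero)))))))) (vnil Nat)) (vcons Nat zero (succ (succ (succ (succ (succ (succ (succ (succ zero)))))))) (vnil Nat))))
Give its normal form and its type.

resulting normal form:
  vcons (Eq (Vec Nat (succ zero)) (vcons Nat zero (succ (succ (succ (succ (succ (succ (succ (succ zero)))))))) (vnil Nat)) (vcons Nat zero (succ (succ (succ (succ (succ (succ (succ (succ zero)))))))) (vnil Nat))) zero (refl (Vec Nat (succ zero)) (vcons Nat zero (succ (succ (succ (succ (succ (succ (succ (succ zero)))))))) (vnil Nat))) (vnil (Eq (Vec Nat (succ zero)) (vcons Nat zero (succ (succ (succ (succ (succ (succ (succ (succ zero)))))))) (vnil Nat)) (vcons Nat zero (succ (succ (succ (succ (succ (succ (succ (succ zero)))))))) (vnil Nat))))
type:
  Vec (Eq (Vec Nat (succ zero)) (vcons Nat zero (succ (succ (succ (succ (succ (succ (succ (succ zero)))))))) (vnil Nat)) (vcons Nat zero (succ (succ (succ (succ (succ (succ (succ (succ zero)))))))) (vnil Nat))) (succ zero)


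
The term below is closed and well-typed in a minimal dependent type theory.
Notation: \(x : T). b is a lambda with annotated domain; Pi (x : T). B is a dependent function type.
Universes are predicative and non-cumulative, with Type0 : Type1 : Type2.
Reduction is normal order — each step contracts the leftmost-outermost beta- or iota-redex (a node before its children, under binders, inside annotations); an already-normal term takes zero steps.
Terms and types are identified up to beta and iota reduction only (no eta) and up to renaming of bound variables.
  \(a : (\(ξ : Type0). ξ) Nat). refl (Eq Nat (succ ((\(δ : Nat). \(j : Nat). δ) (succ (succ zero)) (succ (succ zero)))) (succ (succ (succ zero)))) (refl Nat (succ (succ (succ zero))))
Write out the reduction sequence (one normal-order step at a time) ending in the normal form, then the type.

normal-order reduction:
  \(a : (\(ξ : Type0). ξ) Nat). refl (Eq Nat (succ ((\(δ : Nat). \(j : Nat). δ) (succ (succ zero)) (succ (succ zero)))) (succ (succ (succ zero)))) (refl Nat (succ (succ (succ zero))))
  ~> \(a : Nat). refl (Eq Nat (succ ((\(ξ : Nat). \(δ : Nat). ξ) (succ (succ zero)) (succ (succ zero)))) (succ (succ (succ zero)))) (refl Nat (succ (succ (succ zero))))
  ~> \(a : Nat). refl (Eq Nat (succ ((\(ξ : Nat). succ (succ zero)) (succ (succ zero)))) (succ (succ (succ zero)))) (refl Nat (succ (succ (succ zero))))
  ~> \(a : Nat). refl (Eq Nat (succ (succ (succ zero))) (succ (succ (succ zero)))) (refl Nat (succ (succ (succ zero))))
the term's type:
  Pi (a : Nat). Eq (Eq Nat (succ (succ (succ zero))) (succ (succ (succ zero)))) (refl Nat (succ (succ (succ zero)))) (refl Nat (succ (succ (succ zero))))


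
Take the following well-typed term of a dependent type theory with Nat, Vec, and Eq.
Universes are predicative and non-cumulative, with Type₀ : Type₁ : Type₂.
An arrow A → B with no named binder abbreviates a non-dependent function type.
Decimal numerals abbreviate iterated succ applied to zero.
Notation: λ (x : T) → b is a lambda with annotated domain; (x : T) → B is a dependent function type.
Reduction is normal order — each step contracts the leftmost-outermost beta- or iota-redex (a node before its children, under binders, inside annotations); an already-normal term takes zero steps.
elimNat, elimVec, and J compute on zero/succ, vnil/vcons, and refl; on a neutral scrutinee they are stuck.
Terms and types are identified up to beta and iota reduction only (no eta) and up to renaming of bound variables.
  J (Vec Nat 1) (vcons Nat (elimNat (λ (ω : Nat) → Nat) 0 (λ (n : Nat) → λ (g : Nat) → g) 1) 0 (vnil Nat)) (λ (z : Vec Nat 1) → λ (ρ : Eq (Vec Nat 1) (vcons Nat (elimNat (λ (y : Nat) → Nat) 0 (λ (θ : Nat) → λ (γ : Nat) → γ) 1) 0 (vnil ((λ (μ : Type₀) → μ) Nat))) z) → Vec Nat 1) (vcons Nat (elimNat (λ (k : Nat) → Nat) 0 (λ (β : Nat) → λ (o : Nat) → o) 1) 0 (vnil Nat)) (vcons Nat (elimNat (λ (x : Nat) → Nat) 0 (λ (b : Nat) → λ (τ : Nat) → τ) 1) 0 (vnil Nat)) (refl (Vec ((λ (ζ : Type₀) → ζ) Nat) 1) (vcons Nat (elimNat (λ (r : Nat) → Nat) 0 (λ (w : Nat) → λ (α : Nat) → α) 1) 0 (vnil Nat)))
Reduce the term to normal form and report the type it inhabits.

resulting normal form:
  vcons Nat 0 0 (vnil Nat)
inferred type:
  Vec Nat 1


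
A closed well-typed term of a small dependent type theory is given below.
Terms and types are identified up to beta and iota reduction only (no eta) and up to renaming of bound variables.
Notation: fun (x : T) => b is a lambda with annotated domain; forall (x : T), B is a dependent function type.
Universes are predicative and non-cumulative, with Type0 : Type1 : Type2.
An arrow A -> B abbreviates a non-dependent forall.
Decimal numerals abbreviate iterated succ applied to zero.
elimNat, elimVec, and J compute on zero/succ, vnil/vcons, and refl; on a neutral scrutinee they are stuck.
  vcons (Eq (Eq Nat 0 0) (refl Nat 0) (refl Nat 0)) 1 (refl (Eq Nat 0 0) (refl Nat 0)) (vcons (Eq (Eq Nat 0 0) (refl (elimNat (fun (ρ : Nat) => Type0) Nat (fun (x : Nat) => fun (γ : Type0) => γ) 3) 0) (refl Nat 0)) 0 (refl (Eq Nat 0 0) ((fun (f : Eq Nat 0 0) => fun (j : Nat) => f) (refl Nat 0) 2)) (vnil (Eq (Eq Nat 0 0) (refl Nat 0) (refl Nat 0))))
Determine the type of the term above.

inferred type:
  Vec (Eq (Eq Nat 0 0) (refl Nat 0) (refl Nat 0)) 2


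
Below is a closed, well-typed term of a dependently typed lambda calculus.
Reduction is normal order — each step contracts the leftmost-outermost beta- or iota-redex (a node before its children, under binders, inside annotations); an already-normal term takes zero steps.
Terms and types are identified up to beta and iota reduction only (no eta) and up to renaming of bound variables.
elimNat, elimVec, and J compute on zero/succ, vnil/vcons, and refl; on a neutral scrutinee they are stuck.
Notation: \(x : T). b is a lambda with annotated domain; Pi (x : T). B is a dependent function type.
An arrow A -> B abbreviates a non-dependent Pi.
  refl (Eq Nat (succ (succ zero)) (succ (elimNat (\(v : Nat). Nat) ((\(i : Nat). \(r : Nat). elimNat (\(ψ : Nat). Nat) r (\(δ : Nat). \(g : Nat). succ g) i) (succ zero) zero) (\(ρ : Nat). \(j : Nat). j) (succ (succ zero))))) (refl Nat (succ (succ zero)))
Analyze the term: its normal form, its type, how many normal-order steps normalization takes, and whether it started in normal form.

reduced normal form:
  refl (Eq Nat (succ (succ zero)) (succ (succ zero))) (refl Nat (succ (succ zero)))
inferred type:
  Eq (Eq Nat (succ (succ zero)) (succ (succ zero))) (refl Nat (succ (succ zero))) (refl Nat (succ (succ zero)))
reduction steps (normal order): 13
started in normal form: no
first redex: an elimNat iota-redex


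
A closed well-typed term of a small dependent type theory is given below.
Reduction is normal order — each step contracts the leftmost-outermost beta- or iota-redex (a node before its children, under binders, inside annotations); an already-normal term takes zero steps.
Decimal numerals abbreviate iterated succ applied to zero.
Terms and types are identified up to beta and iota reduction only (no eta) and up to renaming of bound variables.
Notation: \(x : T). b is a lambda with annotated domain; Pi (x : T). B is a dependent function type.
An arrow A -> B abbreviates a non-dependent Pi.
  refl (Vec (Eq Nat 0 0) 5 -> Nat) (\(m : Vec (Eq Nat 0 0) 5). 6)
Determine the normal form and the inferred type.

normal form:
  refl (Vec (Eq Nat 0 0) 5 -> Nat) (\(m : Vec (Eq Nat 0 0) 5). 6)
inferred type:
  Eq (Vec (Eq Nat 0 0) 5 -> Nat) (\(m : Vec (Eq Nat 0 0) 5). 6) (\(η : Vec (Eq Nat 0 0) 5). 6)


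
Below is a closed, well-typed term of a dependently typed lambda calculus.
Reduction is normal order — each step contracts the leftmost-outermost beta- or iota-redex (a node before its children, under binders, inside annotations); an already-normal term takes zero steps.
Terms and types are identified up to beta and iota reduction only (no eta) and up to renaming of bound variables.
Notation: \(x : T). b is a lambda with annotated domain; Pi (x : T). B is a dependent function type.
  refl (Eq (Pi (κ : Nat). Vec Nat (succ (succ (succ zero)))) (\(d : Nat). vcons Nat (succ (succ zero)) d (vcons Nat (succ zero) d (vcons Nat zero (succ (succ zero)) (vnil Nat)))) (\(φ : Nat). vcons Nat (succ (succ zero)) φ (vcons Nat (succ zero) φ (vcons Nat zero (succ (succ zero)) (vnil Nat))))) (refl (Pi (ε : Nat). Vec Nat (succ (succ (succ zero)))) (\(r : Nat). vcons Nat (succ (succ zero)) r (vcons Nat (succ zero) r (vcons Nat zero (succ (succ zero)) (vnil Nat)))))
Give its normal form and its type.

normal form:
  refl (Eq (Pi (κ : Nat). Vec Nat (succ (succ (succ zero)))) (\(d : Nat). vcons Nat (succ (succ zero)) d (vcons Nat (succ zero) d (vcons Nat zero (succ (succ zero)) (vnil Nat)))) (\(φ : Nat). vcons Nat (succ (succ zero)) φ (vcons Nat (succ zero) φ (vcons Nat zero (succ (succ zero)) (vnil Nat))))) (refl (Pi (ε : Nat). Vec Nat (succ (succ (succ zero)))) (\(r : Nat). vcons Nat (succ (succ zero)) r (vcons Nat (succ zero) r (vcons Nat zero (succ (succ zero)) (vnil Nat)))))
type:
  Eq (Eq (Pi (κ : Nat). Vec Nat (succ (succ (succ zero)))) (\(d : Nat). vcons Nat (succ (succ zero)) d (vcons Nat (succ zero) d (vcons Nat zero (succ (succ zero)) (vnil Nat)))) (\(φ : Nat). vcons Nat (succ (succ zero)) φ (vcons Nat (succ zero) φ (vcons Nat zero (succ (succ zero)) (vnil Nat))))) (refl (Pi (ε : Nat). Vec Nat (succ (succ (succ zero)))) (\(r : Nat). vcons Nat (succ (succ zero)) r (vcons Nat (succ zero) r (vcons Nat zero (succ (succ zero)) (vnil Nat))))) (refl (Pi (a : Nat). Vec Nat (succ (succ (succ zero)))) (\(u : Nat). vcons Nat (succ (succ zero)) u (vcons Nat (succ zero) u (vcons Nat zero (succ (succ zero)) (vnil Nat)))))
observation: the term is already in normal form.


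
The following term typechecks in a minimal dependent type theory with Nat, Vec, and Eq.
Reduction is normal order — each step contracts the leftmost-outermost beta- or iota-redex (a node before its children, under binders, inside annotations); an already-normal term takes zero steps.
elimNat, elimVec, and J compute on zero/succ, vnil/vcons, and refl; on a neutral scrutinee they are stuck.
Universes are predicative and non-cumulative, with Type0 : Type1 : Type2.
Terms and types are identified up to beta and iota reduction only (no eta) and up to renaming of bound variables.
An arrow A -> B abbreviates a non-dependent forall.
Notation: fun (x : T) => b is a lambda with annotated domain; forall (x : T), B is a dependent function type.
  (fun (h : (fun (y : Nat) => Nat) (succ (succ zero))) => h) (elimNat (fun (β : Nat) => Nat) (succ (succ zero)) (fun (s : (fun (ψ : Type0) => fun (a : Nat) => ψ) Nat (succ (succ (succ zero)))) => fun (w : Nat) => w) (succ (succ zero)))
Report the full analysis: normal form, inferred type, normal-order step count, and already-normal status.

resulting normal form:
  succ (succ zero)
the term's type:
  Nat
normal-order step count: 8
term was already normal: no
first redex: a beta-redex


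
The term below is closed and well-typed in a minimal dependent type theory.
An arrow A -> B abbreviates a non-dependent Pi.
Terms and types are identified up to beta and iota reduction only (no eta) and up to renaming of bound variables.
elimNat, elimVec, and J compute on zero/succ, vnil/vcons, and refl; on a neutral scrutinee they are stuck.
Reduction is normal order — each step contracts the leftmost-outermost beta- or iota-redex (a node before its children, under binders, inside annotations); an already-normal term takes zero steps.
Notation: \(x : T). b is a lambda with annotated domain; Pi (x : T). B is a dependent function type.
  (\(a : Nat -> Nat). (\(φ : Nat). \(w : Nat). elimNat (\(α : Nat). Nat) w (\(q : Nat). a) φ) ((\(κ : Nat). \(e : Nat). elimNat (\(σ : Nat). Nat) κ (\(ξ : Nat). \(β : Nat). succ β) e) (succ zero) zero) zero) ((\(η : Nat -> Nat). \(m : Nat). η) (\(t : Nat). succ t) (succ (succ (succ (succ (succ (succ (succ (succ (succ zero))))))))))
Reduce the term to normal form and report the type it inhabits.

reduced normal form:
  succ zero
the term's type:
  Nat
observation: 12 normal-order steps normalize the term, beginning with a beta-redex.


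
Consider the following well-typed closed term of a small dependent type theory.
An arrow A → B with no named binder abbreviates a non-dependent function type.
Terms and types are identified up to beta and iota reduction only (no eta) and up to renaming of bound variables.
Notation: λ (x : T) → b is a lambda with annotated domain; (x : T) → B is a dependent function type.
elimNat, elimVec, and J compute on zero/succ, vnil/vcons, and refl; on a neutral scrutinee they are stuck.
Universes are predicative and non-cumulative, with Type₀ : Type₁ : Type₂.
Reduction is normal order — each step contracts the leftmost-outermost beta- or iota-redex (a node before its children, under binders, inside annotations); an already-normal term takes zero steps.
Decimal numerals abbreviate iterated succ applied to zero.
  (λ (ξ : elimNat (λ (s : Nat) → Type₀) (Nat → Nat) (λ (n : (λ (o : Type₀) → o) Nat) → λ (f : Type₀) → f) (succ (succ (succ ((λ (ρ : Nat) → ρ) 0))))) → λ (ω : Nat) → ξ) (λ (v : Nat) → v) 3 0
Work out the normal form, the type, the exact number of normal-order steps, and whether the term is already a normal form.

reduced normal form:
  0
the term's type:
  Nat
steps to reach normal form (normal order): 3
already normal: no
first redex: a beta-redex
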